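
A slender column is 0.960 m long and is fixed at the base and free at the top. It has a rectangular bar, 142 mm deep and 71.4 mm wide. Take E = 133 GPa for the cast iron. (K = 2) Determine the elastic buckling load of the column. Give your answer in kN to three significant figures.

P_cr ≈ 1530 kN

Buckling occurs about the weak axis: I_min = h·b³/12 with b = 71.4 mm (the shorter side).
I_min = 142×71.4³/12 = 4.307×10^6 mm⁴
I = 4.307×10^6 mm⁴ = 4.307×10^-6 m⁴
Effective length L_e = K·L = 2 × 0.960 = 1.920 m
P_cr = π²EI / L_e² = π² × 133×10⁹ × 4.307×10^-6 / 1.920² = 1.534×10^6 N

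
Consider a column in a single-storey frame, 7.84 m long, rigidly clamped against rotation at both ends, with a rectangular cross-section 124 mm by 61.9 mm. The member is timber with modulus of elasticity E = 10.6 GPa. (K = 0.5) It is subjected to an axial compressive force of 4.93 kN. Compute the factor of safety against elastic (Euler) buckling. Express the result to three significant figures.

n ≈ 3.38

Buckling occurs about the weak axis: I_min = h·b³/12 with b = 61.9 mm (the shorter side).
I_min = 124×61.9³/12 = 2.451×10^6 mm⁴
I = 2.451×10^6 mm⁴ = 2.451×10^-6 m⁴
Effective length L_e = K·L = 0.5 × 7.84 = 3.920 m
P_cr = π²EI / L_e² = π² × 10.6×10⁹ × 2.451×10^-6 / 3.920² = 1.669×10^4 N
Factor of safety n = P_cr / P = 16.686 / 4.93 = 3.38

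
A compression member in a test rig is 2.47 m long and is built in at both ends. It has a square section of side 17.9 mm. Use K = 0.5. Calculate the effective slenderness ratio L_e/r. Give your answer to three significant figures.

I = a⁴/12 = 17.9⁴/12 = 8.555×10^3 mm⁴
A = 320.4 mm²;  r_min = √(I/A) = √(8.555×10^3/320.4) = 5.167 mm
L_e = K·L = 0.5 × 2.47 m = 1.235 m = 1235.0 mm
λ = L_e / r_min = 1235.0 / 5.167 = 239

λ ≈ 239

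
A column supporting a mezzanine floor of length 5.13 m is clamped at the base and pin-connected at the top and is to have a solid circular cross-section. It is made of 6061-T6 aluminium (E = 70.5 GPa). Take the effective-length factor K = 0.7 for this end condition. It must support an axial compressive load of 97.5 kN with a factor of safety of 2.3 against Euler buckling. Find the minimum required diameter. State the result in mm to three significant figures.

Required P_cr = n·P = 2.3 × 97.5 = 224.2 kN
L_e = K·L = 0.7 × 5.13 = 3.591 m
Required I = P_cr·L_e²/(π²E) = 2.242×10^5 × 3.591² / (π² × 7.05×10^10) = 4.156×10^-6 m⁴
I_req = 4.156×10^6 mm⁴
Solid circle: I = πd⁴/64  ⇒  d = (64I/π)^(1/4) = (64×4.156×10^6/π)^(1/4) = 95.9 mm

d ≈ 95.9 mm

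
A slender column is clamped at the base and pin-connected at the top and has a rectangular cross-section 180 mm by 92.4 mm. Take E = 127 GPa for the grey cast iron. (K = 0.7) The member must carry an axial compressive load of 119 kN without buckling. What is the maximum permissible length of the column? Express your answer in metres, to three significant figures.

Buckling occurs about the weak axis: I_min = h·b³/12 with b = 92.4 mm (the shorter side).
I_min = 180×92.4³/12 = 1.183×10^7 mm⁴
I = 1.183×10^-5 m⁴
At the buckling limit P_cr = P = 1.190×10^5 N
From P_cr = π²EI/(K·L)²:  L = (1/K)·√(π²EI/P_cr) = (1/0.7)·√(π²×1.27×10^11×1.183×10^-5/1.190×10^5)
L = 15.9 m

L_max ≈ 15.9 m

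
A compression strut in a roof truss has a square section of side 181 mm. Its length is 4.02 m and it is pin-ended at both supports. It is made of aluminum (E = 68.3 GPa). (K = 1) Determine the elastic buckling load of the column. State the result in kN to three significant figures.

P_cr ≈ 3730 kN

I = a⁴/12 = 181⁴/12 = 8.944×10^7 mm⁴
I = 8.944×10^7 mm⁴ = 8.944×10^-5 m⁴
Effective length L_e = K·L = 1 × 4.02 = 4.020 m
P_cr = π²EI / L_e² = π² × 68.3×10⁹ × 8.944×10^-5 / 4.020² = 3.731×10^6 N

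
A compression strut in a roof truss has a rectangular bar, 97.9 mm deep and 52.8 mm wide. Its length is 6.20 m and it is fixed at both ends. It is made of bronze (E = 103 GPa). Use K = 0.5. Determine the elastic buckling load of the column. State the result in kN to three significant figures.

Buckling occurs about the weak axis: I_min = h·b³/12 with b = 52.8 mm (the shorter side).
I_min = 97.9×52.8³/12 = 1.201×10^6 mm⁴
I = 1.201×10^6 mm⁴ = 1.201×10^-6 m⁴
Effective length L_e = K·L = 0.5 × 6.20 = 3.100 m
P_cr = π²EI / L_e² = π² × 103×10⁹ × 1.201×10^-6 / 3.100² = 1.270×10^5 N

P_cr ≈ 127 kN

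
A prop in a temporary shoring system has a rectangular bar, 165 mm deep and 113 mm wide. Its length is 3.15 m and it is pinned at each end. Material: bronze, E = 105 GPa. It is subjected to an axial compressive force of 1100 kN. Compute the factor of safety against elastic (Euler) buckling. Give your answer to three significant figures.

Buckling occurs about the weak axis: I_min = h·b³/12 with b = 113 mm (the shorter side).
I_min = 165×113³/12 = 1.984×10^7 mm⁴
I = 1.984×10^7 mm⁴ = 1.984×10^-5 m⁴
Effective length L_e = K·L = 1 × 3.15 = 3.150 m
P_cr = π²EI / L_e² = π² × 105×10⁹ × 1.984×10^-5 / 3.150² = 2.072×10^6 N
Factor of safety n = P_cr / P = 2072.1 / 1100 = 1.88

n ≈ 1.88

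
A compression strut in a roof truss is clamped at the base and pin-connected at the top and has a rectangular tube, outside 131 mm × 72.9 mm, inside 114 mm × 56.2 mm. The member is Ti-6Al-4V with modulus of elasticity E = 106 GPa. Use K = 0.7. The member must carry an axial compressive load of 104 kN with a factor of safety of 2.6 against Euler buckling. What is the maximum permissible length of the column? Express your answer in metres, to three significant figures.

Weak-axis I_min = (h_o·b_o³ − h_i·b_i³)/12 with b_o = 72.9, b_i = 56.20 mm (shorter outer/inner sides).
I_min = (131×72.9³ − 114.0×56.20³)/12 = 2.543×10^6 mm⁴
I = 2.543×10^-6 m⁴
Required critical load P_cr = n·P = 2.6 × 104 = 270.4 kN = 2.704×10^5 N
From P_cr = π²EI/(K·L)²:  L = (1/K)·√(π²EI/P_cr) = (1/0.7)·√(π²×1.06×10^11×2.543×10^-6/2.704×10^5)
L = 4.48 m

L_max ≈ 4.48 m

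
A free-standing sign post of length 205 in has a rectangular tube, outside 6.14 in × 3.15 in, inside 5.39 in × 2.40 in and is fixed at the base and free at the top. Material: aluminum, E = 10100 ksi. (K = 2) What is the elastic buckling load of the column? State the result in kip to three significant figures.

P_cr ≈ 5.80 kip

Weak-axis I_min = (h_o·b_o³ − h_i·b_i³)/12 with b_o = 3.15, b_i = 2.400 in (shorter outer/inner sides).
I_min = (6.14×3.15³ − 5.390×2.400³)/12 = 9.783 in⁴
Effective length L_e = K·L = 2 × 205 = 410.0 in
P_cr = π²EI / L_e² = π² × 10100×10³ × 9.783 / 410.0² = 5.801×10^3 lb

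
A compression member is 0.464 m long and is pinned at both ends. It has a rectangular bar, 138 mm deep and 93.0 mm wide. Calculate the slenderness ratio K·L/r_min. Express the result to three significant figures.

For a rectangle r_min = b/√12 = 93.0/√12 = 26.85 mm
L_e = K·L = 1 × 0.464 m = 0.4640 m = 464.00 mm
λ = L_e / r_min = 464.00 / 26.85 = 17.3

λ ≈ 17.3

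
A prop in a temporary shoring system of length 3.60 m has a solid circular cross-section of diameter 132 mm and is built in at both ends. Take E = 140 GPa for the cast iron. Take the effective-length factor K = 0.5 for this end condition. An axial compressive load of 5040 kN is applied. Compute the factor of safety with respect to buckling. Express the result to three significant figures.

I = πd⁴/64 = π×132⁴/64 = 1.490×10^7 mm⁴
I = 1.490×10^7 mm⁴ = 1.490×10^-5 m⁴
Effective length L_e = K·L = 0.5 × 3.60 = 1.800 m
P_cr = π²EI / L_e² = π² × 140×10⁹ × 1.490×10^-5 / 1.800² = 6.355×10^6 N
Factor of safety n = P_cr / P = 6355.5 / 5040 = 1.26

n ≈ 1.26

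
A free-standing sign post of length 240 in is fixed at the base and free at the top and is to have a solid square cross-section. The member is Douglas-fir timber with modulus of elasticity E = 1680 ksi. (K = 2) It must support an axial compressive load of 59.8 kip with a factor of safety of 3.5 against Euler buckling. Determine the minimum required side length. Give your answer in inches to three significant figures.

Required P_cr = n·P = 3.5 × 59.8 = 209.3 kip
L_e = K·L = 2 × 240 = 480.0 in
Required I = P_cr·L_e²/(π²E) = 2.093×10^5 × 480.0² / (π² × 1.68×10^6) = 2.908×10^3 in⁴
Solid square: I = a⁴/12  ⇒  a = (12I)^(1/4) = (12×2.908×10^3)^(1/4) = 13.7 in

a ≈ 13.7 in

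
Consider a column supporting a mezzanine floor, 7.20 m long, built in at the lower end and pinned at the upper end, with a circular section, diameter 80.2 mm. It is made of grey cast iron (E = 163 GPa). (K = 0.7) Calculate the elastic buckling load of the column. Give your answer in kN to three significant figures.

P_cr ≈ 129 kN

I = πd⁴/64 = π×80.2⁴/64 = 2.031×10^6 mm⁴
I = 2.031×10^6 mm⁴ = 2.031×10^-6 m⁴
Effective length L_e = K·L = 0.7 × 7.20 = 5.040 m
P_cr = π²EI / L_e² = π² × 163×10⁹ × 2.031×10^-6 / 5.040² = 1.286×10^5 N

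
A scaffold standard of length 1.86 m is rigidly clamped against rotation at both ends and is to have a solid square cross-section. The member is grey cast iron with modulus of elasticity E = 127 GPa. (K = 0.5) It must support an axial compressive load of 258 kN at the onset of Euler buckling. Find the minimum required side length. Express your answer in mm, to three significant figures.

L_e = K·L = 0.5 × 1.86 = 0.9300 m
Required I = P_cr·L_e²/(π²E) = 2.580×10^5 × 0.9300² / (π² × 1.27×10^11) = 1.780×10^-7 m⁴
I_req = 1.780×10^5 mm⁴
Solid square: I = a⁴/12  ⇒  a = (12I)^(1/4) = (12×1.780×10^5)^(1/4) = 38.2 mm

a ≈ 38.2 mm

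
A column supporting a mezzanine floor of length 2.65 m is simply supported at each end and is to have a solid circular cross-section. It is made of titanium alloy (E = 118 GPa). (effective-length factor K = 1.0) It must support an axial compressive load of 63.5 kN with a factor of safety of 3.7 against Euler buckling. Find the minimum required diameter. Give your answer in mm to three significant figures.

Required P_cr = n·P = 3.7 × 63.5 = 235.0 kN
L_e = K·L = 1 × 2.65 = 2.650 m
Required I = P_cr·L_e²/(π²E) = 2.349×10^5 × 2.650² / (π² × 1.18×10^11) = 1.417×10^-6 m⁴
I_req = 1.417×10^6 mm⁴
Solid circle: I = πd⁴/64  ⇒  d = (64I/π)^(1/4) = (64×1.417×10^6/π)^(1/4) = 73.3 mm

d ≈ 73.3 mm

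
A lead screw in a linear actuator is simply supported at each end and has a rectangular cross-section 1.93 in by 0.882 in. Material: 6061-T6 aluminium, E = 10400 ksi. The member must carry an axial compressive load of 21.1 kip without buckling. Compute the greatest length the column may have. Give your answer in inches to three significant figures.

L_max ≈ 23.2 in

Buckling occurs about the weak axis: I_min = h·b³/12 with b = 0.882 in (the shorter side).
I_min = 1.93×0.882³/12 = 0.1104 in⁴
At the buckling limit P_cr = P = 2.110×10^4 lb
From P_cr = π²EI/(K·L)²:  L = (1/K)·√(π²EI/P_cr) = (1/1)·√(π²×1.04×10^7×0.1104/2.110×10^4)
L = 23.2 in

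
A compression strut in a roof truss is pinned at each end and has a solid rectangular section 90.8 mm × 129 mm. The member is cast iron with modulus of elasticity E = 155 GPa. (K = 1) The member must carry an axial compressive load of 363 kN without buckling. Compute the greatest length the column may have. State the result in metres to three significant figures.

Buckling occurs about the weak axis: I_min = h·b³/12 with b = 90.8 mm (the shorter side).
I_min = 129×90.8³/12 = 8.048×10^6 mm⁴
I = 8.048×10^-6 m⁴
At the buckling limit P_cr = P = 3.630×10^5 N
From P_cr = π²EI/(K·L)²:  L = (1/K)·√(π²EI/P_cr) = (1/1)·√(π²×1.55×10^11×8.048×10^-6/3.630×10^5)
L = 5.82 m

L_max ≈ 5.82 m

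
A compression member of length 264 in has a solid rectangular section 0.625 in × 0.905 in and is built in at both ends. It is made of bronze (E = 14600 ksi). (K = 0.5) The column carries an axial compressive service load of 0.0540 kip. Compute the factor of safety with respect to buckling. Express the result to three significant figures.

n ≈ 2.82

Buckling occurs about the weak axis: I_min = h·b³/12 with b = 0.625 in (the shorter side).
I_min = 0.905×0.625³/12 = 1.841×10^-2 in⁴
Effective length L_e = K·L = 0.5 × 264 = 132.0 in
P_cr = π²EI / L_e² = π² × 14600×10³ × 1.841×10^-2 / 132.0² = 152.3 lb
Factor of safety n = P_cr / P = 0.15227 / 0.0540 = 2.82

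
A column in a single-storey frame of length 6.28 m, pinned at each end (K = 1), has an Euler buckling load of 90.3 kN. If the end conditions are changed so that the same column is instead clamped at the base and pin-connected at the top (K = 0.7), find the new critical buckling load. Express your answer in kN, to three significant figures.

P_cr ≈ 184 kN

P_cr ∝ 1/K², so P_cr,new = P_cr,old × (K_old/K_new)² = 90.3 × (1/0.7)²
= 90.3 × 2.041 = 184 kN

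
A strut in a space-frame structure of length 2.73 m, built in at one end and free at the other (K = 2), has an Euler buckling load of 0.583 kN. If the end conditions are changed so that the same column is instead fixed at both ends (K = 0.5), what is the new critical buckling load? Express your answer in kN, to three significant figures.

P_cr ≈ 9.33 kN

P_cr ∝ 1/K², so P_cr,new = P_cr,old × (K_old/K_new)² = 0.583 × (2/0.5)²
= 0.583 × 16.00 = 9.33 kN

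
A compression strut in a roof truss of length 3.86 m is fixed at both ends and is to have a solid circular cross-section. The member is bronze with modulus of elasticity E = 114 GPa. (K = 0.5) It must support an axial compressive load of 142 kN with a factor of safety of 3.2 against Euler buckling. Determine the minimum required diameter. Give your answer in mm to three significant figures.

Required P_cr = n·P = 3.2 × 142 = 454.4 kN
L_e = K·L = 0.5 × 3.86 = 1.930 m
Required I = P_cr·L_e²/(π²E) = 4.544×10^5 × 1.930² / (π² × 1.14×10^11) = 1.504×10^-6 m⁴
I_req = 1.504×10^6 mm⁴
Solid circle: I = πd⁴/64  ⇒  d = (64I/π)^(1/4) = (64×1.504×10^6/π)^(1/4) = 74.4 mm

d ≈ 74.4 mm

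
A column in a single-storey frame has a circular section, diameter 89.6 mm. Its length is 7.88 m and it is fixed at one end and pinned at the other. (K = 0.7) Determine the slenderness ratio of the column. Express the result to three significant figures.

For a solid circle r = d/4 = 89.6/4 = 22.40 mm
L_e = K·L = 0.7 × 7.88 m = 5.516 m = 5516.0 mm
λ = L_e / r_min = 5516.0 / 22.40 = 246

λ ≈ 246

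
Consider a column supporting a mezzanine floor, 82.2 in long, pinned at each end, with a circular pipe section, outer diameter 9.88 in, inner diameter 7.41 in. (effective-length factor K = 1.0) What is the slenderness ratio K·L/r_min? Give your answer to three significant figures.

λ ≈ 26.6

d_o = 9.88 in, d_i = 7.41 in
I = π(d_o⁴ − d_i⁴)/64 = π(9.88⁴ − 7.410⁴)/64 = 319.7 in⁴
A = 33.54 in²;  r_min = √(I/A) = √(319.7/33.54) = 3.088 in
L_e = K·L = 1 × 82.2 = 82.20 in
λ = L_e / r_min = 82.200 / 3.088 = 26.6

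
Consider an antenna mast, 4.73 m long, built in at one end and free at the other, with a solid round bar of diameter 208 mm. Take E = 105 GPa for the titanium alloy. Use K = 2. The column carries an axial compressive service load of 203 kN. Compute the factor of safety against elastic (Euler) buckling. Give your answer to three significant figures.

n ≈ 5.24

I = πd⁴/64 = π×208⁴/64 = 9.188×10^7 mm⁴
I = 9.188×10^7 mm⁴ = 9.188×10^-5 m⁴
Effective length L_e = K·L = 2 × 4.73 = 9.460 m
P_cr = π²EI / L_e² = π² × 105×10⁹ × 9.188×10^-5 / 9.460² = 1.064×10^6 N
Factor of safety n = P_cr / P = 1064.0 / 203 = 5.24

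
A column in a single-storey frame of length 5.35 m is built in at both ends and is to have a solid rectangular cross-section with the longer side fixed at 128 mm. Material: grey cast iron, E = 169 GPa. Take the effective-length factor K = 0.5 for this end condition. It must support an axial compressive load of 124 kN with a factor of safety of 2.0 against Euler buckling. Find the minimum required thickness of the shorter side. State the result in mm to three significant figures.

b ≈ 46.4 mm

Required P_cr = n·P = 2.0 × 124 = 248.0 kN
L_e = K·L = 0.5 × 5.35 = 2.675 m
Required I = P_cr·L_e²/(π²E) = 2.480×10^5 × 2.675² / (π² × 1.69×10^11) = 1.064×10^-6 m⁴
I_req = 1.064×10^6 mm⁴
Rectangle, weak axis: I_min = h·b³/12 with h = 128 mm fixed  ⇒  b = (12I/h)^(1/3) = 46.4 mm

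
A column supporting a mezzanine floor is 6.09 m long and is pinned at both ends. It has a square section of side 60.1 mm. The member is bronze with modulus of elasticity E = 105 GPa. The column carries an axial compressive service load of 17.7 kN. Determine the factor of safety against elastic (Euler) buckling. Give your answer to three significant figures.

n ≈ 1.72

I = a⁴/12 = 60.1⁴/12 = 1.087×10^6 mm⁴
I = 1.087×10^6 mm⁴ = 1.087×10^-6 m⁴
Effective length L_e = K·L = 1 × 6.09 = 6.090 m
P_cr = π²EI / L_e² = π² × 105×10⁹ × 1.087×10^-6 / 6.090² = 3.038×10^4 N
Factor of safety n = P_cr / P = 30.379 / 17.7 = 1.72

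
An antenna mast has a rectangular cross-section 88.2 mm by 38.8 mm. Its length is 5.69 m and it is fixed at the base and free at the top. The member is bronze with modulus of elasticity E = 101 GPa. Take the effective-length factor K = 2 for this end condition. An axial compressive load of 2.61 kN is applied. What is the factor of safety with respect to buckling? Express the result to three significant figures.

Buckling occurs about the weak axis: I_min = h·b³/12 with b = 38.8 mm (the shorter side).
I_min = 88.2×38.8³/12 = 4.293×10^5 mm⁴
I = 4.293×10^5 mm⁴ = 4.293×10^-7 m⁴
Effective length L_e = K·L = 2 × 5.69 = 11.38 m
P_cr = π²EI / L_e² = π² × 101×10⁹ × 4.293×10^-7 / 11.38² = 3.305×10^3 N
Factor of safety n = P_cr / P = 3.3046 / 2.61 = 1.27

n ≈ 1.27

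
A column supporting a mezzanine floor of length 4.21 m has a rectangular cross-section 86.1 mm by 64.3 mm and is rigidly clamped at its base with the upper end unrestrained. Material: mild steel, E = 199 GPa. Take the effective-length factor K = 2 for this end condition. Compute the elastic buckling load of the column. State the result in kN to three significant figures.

P_cr ≈ 52.8 kN

Buckling occurs about the weak axis: I_min = h·b³/12 with b = 64.3 mm (the shorter side).
I_min = 86.1×64.3³/12 = 1.907×10^6 mm⁴
I = 1.907×10^6 mm⁴ = 1.907×10^-6 m⁴
Effective length L_e = K·L = 2 × 4.21 = 8.420 m
P_cr = π²EI / L_e² = π² × 199×10⁹ × 1.907×10^-6 / 8.420² = 5.284×10^4 N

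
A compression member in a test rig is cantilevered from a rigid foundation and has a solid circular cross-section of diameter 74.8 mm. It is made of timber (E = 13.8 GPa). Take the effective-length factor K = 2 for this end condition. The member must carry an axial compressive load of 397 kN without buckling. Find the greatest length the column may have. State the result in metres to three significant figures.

L_max ≈ 0.363 m

I = πd⁴/64 = π×74.8⁴/64 = 1.537×10^6 mm⁴
I = 1.537×10^-6 m⁴
At the buckling limit P_cr = P = 3.970×10^5 N
From P_cr = π²EI/(K·L)²:  L = (1/K)·√(π²EI/P_cr) = (1/2)·√(π²×1.38×10^10×1.537×10^-6/3.970×10^5)
L = 0.363 m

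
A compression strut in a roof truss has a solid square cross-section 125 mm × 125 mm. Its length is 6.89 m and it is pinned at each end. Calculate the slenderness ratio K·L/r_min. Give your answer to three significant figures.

For a square r = a/√12 = 125/√12 = 36.08 mm
L_e = K·L = 1 × 6.89 m = 6.890 m = 6890.0 mm
λ = L_e / r_min = 6890.0 / 36.08 = 191

λ ≈ 191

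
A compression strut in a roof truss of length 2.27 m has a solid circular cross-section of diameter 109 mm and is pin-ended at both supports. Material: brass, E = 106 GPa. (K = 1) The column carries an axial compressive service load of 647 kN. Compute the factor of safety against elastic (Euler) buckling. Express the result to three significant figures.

I = πd⁴/64 = π×109⁴/64 = 6.929×10^6 mm⁴
I = 6.929×10^6 mm⁴ = 6.929×10^-6 m⁴
Effective length L_e = K·L = 1 × 2.27 = 2.270 m
P_cr = π²EI / L_e² = π² × 106×10⁹ × 6.929×10^-6 / 2.270² = 1.407×10^6 N
Factor of safety n = P_cr / P = 1406.8 / 647 = 2.17

n ≈ 2.17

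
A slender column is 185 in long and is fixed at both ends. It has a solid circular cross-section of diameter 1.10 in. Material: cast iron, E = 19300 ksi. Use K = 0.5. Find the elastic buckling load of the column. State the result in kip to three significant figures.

P_cr ≈ 1.60 kip

I = πd⁴/64 = π×1.10⁴/64 = 7.187×10^-2 in⁴
Effective length L_e = K·L = 0.5 × 185 = 92.50 in
P_cr = π²EI / L_e² = π² × 19300×10³ × 7.187×10^-2 / 92.50² = 1.600×10^3 lb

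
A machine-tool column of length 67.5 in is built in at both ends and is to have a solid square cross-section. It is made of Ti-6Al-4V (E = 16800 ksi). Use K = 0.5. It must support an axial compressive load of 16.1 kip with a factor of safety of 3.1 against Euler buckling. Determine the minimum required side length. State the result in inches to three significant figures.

a ≈ 1.42 in

Required P_cr = n·P = 3.1 × 16.1 = 49.91 kip
L_e = K·L = 0.5 × 67.5 = 33.75 in
Required I = P_cr·L_e²/(π²E) = 4.991×10^4 × 33.75² / (π² × 1.68×10^7) = 0.3429 in⁴
Solid square: I = a⁴/12  ⇒  a = (12I)^(1/4) = (12×0.3429)^(1/4) = 1.42 in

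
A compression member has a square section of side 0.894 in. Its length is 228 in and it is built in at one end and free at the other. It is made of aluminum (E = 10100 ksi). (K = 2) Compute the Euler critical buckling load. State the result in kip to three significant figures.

P_cr ≈ 0.0255 kip

I = a⁴/12 = 0.894⁴/12 = 5.323×10^-2 in⁴
Effective length L_e = K·L = 2 × 228 = 456.0 in
P_cr = π²EI / L_e² = π² × 10100×10³ × 5.323×10^-2 / 456.0² = 25.52 lb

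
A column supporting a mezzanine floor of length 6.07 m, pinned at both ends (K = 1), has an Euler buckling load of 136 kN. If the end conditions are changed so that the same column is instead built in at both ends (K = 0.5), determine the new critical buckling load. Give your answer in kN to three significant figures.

P_cr ≈ 544 kN

P_cr ∝ 1/K², so P_cr,new = P_cr,old × (K_old/K_new)² = 136 × (1/0.5)²
= 136 × 4.000 = 544 kN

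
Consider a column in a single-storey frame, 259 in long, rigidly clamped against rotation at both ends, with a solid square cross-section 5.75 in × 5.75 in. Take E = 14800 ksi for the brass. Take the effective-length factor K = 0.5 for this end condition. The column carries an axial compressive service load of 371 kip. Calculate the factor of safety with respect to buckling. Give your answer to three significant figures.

n ≈ 2.14

I = a⁴/12 = 5.75⁴/12 = 91.09 in⁴
Effective length L_e = K·L = 0.5 × 259 = 129.5 in
P_cr = π²EI / L_e² = π² × 14800×10³ × 91.09 / 129.5² = 7.934×10^5 lb
Factor of safety n = P_cr / P = 793.44 / 371 = 2.14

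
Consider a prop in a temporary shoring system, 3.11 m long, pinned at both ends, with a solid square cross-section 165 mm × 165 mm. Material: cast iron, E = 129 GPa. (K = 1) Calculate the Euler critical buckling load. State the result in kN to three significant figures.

P_cr ≈ 8130 kN

I = a⁴/12 = 165⁴/12 = 6.177×10^7 mm⁴
I = 6.177×10^7 mm⁴ = 6.177×10^-5 m⁴
Effective length L_e = K·L = 1 × 3.11 = 3.110 m
P_cr = π²EI / L_e² = π² × 129×10⁹ × 6.177×10^-5 / 3.110² = 8.131×10^6 N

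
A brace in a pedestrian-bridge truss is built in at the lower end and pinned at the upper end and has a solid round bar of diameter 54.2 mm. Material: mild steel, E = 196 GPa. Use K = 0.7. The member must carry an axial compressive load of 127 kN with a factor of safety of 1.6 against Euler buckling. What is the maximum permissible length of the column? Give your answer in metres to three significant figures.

I = πd⁴/64 = π×54.2⁴/64 = 4.236×10^5 mm⁴
I = 4.236×10^-7 m⁴
Required critical load P_cr = n·P = 1.6 × 127 = 203.2 kN = 2.032×10^5 N
From P_cr = π²EI/(K·L)²:  L = (1/K)·√(π²EI/P_cr) = (1/0.7)·√(π²×1.96×10^11×4.236×10^-7/2.032×10^5)
L = 2.87 m

L_max ≈ 2.87 m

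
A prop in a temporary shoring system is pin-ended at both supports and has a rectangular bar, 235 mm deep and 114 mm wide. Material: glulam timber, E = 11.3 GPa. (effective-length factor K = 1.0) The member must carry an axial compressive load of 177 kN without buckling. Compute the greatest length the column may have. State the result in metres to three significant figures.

L_max ≈ 4.28 m

Buckling occurs about the weak axis: I_min = h·b³/12 with b = 114 mm (the shorter side).
I_min = 235×114³/12 = 2.901×10^7 mm⁴
I = 2.901×10^-5 m⁴
At the buckling limit P_cr = P = 1.770×10^5 N
From P_cr = π²EI/(K·L)²:  L = (1/K)·√(π²EI/P_cr) = (1/1)·√(π²×1.13×10^10×2.901×10^-5/1.770×10^5)
L = 4.28 m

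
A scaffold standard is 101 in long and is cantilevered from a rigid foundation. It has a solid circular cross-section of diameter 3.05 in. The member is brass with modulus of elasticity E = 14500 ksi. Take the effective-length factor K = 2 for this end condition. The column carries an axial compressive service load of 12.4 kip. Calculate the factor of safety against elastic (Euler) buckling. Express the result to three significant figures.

n ≈ 1.20

I = πd⁴/64 = π×3.05⁴/64 = 4.248 in⁴
Effective length L_e = K·L = 2 × 101 = 202.0 in
P_cr = π²EI / L_e² = π² × 14500×10³ × 4.248 / 202.0² = 1.490×10^4 lb
Factor of safety n = P_cr / P = 14.898 / 12.4 = 1.20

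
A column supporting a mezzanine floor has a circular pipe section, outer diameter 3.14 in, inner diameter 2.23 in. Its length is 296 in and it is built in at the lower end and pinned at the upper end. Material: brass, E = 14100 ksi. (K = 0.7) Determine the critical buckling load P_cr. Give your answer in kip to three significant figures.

d_o = 3.14 in, d_i = 2.23 in
I = π(d_o⁴ − d_i⁴)/64 = π(3.14⁴ − 2.230⁴)/64 = 3.558 in⁴
Effective length L_e = K·L = 0.7 × 296 = 207.2 in
P_cr = π²EI / L_e² = π² × 14100×10³ × 3.558 / 207.2² = 1.153×10^4 lb

P_cr ≈ 11.5 kip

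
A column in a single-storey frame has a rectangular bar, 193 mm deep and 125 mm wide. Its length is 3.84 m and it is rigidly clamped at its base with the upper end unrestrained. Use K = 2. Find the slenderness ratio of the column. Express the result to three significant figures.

For a rectangle r_min = b/√12 = 125/√12 = 36.08 mm
L_e = K·L = 2 × 3.84 m = 7.680 m = 7680.0 mm
λ = L_e / r_min = 7680.0 / 36.08 = 213

λ ≈ 213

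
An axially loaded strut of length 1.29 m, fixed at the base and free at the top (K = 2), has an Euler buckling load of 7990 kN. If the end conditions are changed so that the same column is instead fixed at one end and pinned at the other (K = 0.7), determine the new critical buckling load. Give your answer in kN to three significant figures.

P_cr ≈ 65200 kN

P_cr ∝ 1/K², so P_cr,new = P_cr,old × (K_old/K_new)² = 7990 × (2/0.7)²
= 7990 × 8.163 = 65200 kN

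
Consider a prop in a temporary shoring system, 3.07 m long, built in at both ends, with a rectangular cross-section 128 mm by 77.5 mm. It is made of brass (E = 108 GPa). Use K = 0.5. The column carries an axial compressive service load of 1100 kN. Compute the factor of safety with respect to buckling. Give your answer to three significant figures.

n ≈ 2.04

Buckling occurs about the weak axis: I_min = h·b³/12 with b = 77.5 mm (the shorter side).
I_min = 128×77.5³/12 = 4.965×10^6 mm⁴
I = 4.965×10^6 mm⁴ = 4.965×10^-6 m⁴
Effective length L_e = K·L = 0.5 × 3.07 = 1.535 m
P_cr = π²EI / L_e² = π² × 108×10⁹ × 4.965×10^-6 / 1.535² = 2.246×10^6 N
Factor of safety n = P_cr / P = 2246.2 / 1100 = 2.04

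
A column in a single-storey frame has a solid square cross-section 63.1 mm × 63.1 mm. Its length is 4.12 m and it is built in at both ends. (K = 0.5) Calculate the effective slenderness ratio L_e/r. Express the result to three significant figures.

λ ≈ 113

I = a⁴/12 = 63.1⁴/12 = 1.321×10^6 mm⁴
A = 3.982×10^3 mm²;  r_min = √(I/A) = √(1.321×10^6/3.982×10^3) = 18.22 mm
L_e = K·L = 0.5 × 4.12 m = 2.060 m = 2060.0 mm
λ = L_e / r_min = 2060.0 / 18.22 = 113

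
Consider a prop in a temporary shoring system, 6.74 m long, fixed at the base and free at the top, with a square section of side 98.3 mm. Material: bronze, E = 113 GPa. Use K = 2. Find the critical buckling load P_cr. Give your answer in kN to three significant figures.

P_cr ≈ 47.8 kN

I = a⁴/12 = 98.3⁴/12 = 7.781×10^6 mm⁴
I = 7.781×10^6 mm⁴ = 7.781×10^-6 m⁴
Effective length L_e = K·L = 2 × 6.74 = 13.48 m
P_cr = π²EI / L_e² = π² × 113×10⁹ × 7.781×10^-6 / 13.48² = 4.776×10^4 N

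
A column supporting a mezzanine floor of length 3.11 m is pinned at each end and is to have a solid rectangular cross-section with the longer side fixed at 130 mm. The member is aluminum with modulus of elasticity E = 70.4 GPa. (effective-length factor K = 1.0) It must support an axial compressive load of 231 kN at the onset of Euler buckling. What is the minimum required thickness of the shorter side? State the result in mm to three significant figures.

L_e = K·L = 1 × 3.11 = 3.110 m
Required I = P_cr·L_e²/(π²E) = 2.310×10^5 × 3.110² / (π² × 7.04×10^10) = 3.216×10^-6 m⁴
I_req = 3.216×10^6 mm⁴
Rectangle, weak axis: I_min = h·b³/12 with h = 130 mm fixed  ⇒  b = (12I/h)^(1/3) = 66.7 mm

b ≈ 66.7 mm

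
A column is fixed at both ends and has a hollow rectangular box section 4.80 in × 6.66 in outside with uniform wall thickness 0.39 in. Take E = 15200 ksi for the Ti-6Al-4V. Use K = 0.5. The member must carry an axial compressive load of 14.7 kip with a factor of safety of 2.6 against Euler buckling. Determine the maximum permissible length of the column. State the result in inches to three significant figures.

L_max ≈ 681 in

Inner dimensions: h_i = 6.66 − 2×0.39 = 5.880 in, b_i = 4.80 − 2×0.39 = 4.020 in
Weak-axis I_min = (h_o·b_o³ − h_i·b_i³)/12 with b_o = 4.80, b_i = 4.020 in (shorter outer/inner sides).
I_min = (6.66×4.80³ − 5.880×4.020³)/12 = 29.55 in⁴
Required critical load P_cr = n·P = 2.6 × 14.7 = 38.22 kip = 3.822×10^4 lb
From P_cr = π²EI/(K·L)²:  L = (1/K)·√(π²EI/P_cr) = (1/0.5)·√(π²×1.52×10^7×29.55/3.822×10^4)
L = 681 in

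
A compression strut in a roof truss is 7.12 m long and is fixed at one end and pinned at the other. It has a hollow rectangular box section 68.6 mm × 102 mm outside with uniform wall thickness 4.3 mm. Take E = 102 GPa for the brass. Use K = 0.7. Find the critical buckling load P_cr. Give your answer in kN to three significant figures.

Inner dimensions: h_i = 102 − 2×4.3 = 93.40 mm, b_i = 68.6 − 2×4.3 = 60.00 mm
Weak-axis I_min = (h_o·b_o³ − h_i·b_i³)/12 with b_o = 68.6, b_i = 60.00 mm (shorter outer/inner sides).
I_min = (102×68.6³ − 93.40×60.00³)/12 = 1.063×10^6 mm⁴
I = 1.063×10^6 mm⁴ = 1.063×10^-6 m⁴
Effective length L_e = K·L = 0.7 × 7.12 = 4.984 m
P_cr = π²EI / L_e² = π² × 102×10⁹ × 1.063×10^-6 / 4.984² = 4.307×10^4 N

P_cr ≈ 43.1 kN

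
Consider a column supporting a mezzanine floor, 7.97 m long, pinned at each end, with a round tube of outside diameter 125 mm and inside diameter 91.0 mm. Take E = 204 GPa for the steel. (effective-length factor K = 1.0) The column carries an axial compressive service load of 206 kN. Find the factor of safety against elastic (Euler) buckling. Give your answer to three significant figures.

n ≈ 1.33

d_o = 125 mm, d_i = 91.0 mm
I = π(d_o⁴ − d_i⁴)/64 = π(125⁴ − 91.00⁴)/64 = 8.618×10^6 mm⁴
I = 8.618×10^6 mm⁴ = 8.618×10^-6 m⁴
Effective length L_e = K·L = 1 × 7.97 = 7.970 m
P_cr = π²EI / L_e² = π² × 204×10⁹ × 8.618×10^-6 / 7.970² = 2.732×10^5 N
Factor of safety n = P_cr / P = 273.16 / 206 = 1.33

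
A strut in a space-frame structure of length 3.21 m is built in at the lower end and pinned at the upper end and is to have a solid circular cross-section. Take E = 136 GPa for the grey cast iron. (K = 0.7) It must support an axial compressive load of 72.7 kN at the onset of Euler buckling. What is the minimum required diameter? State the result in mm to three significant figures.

d ≈ 48.6 mm

L_e = K·L = 0.7 × 3.21 = 2.247 m
Required I = P_cr·L_e²/(π²E) = 7.270×10^4 × 2.247² / (π² × 1.36×10^11) = 2.735×10^-7 m⁴
I_req = 2.735×10^5 mm⁴
Solid circle: I = πd⁴/64  ⇒  d = (64I/π)^(1/4) = (64×2.735×10^5/π)^(1/4) = 48.6 mm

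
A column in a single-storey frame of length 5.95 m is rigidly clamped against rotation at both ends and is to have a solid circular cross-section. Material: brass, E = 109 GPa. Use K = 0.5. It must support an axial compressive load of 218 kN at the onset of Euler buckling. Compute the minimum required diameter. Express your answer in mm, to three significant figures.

d ≈ 77.7 mm

L_e = K·L = 0.5 × 5.95 = 2.975 m
Required I = P_cr·L_e²/(π²E) = 2.180×10^5 × 2.975² / (π² × 1.09×10^11) = 1.794×10^-6 m⁴
I_req = 1.794×10^6 mm⁴
Solid circle: I = πd⁴/64  ⇒  d = (64I/π)^(1/4) = (64×1.794×10^6/π)^(1/4) = 77.7 mm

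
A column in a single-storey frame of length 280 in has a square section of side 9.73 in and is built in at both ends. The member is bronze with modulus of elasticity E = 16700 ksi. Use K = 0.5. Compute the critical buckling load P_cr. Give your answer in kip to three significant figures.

P_cr ≈ 6280 kip

I = a⁴/12 = 9.73⁴/12 = 746.9 in⁴
Effective length L_e = K·L = 0.5 × 280 = 140.0 in
P_cr = π²EI / L_e² = π² × 16700×10³ × 746.9 / 140.0² = 6.281×10^6 lb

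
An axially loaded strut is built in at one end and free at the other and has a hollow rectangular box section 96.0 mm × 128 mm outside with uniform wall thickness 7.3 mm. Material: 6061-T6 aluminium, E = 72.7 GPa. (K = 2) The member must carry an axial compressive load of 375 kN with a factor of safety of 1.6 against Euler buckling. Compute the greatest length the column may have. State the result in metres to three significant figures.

L_max ≈ 1.14 m

Inner dimensions: h_i = 128 − 2×7.3 = 113.4 mm, b_i = 96.0 − 2×7.3 = 81.40 mm
Weak-axis I_min = (h_o·b_o³ − h_i·b_i³)/12 with b_o = 96.0, b_i = 81.40 mm (shorter outer/inner sides).
I_min = (128×96.0³ − 113.4×81.40³)/12 = 4.340×10^6 mm⁴
I = 4.340×10^-6 m⁴
Required critical load P_cr = n·P = 1.6 × 375 = 600.0 kN = 6.000×10^5 N
From P_cr = π²EI/(K·L)²:  L = (1/K)·√(π²EI/P_cr) = (1/2)·√(π²×7.27×10^10×4.340×10^-6/6.000×10^5)
L = 1.14 m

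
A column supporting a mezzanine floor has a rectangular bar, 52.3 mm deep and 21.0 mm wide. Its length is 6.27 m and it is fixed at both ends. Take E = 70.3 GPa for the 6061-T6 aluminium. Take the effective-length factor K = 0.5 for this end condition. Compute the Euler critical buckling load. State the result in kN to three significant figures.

P_cr ≈ 2.85 kN

Buckling occurs about the weak axis: I_min = h·b³/12 with b = 21.0 mm (the shorter side).
I_min = 52.3×21.0³/12 = 4.036×10^4 mm⁴
I = 4.036×10^4 mm⁴ = 4.036×10^-8 m⁴
Effective length L_e = K·L = 0.5 × 6.27 = 3.135 m
P_cr = π²EI / L_e² = π² × 70.3×10⁹ × 4.036×10^-8 / 3.135² = 2.849×10^3 N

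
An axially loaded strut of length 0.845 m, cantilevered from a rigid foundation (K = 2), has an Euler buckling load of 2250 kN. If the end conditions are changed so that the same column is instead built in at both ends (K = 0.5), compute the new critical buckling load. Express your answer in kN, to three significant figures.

P_cr ≈ 36000 kN

P_cr ∝ 1/K², so P_cr,new = P_cr,old × (K_old/K_new)² = 2250 × (2/0.5)²
= 2250 × 16.00 = 36000 kN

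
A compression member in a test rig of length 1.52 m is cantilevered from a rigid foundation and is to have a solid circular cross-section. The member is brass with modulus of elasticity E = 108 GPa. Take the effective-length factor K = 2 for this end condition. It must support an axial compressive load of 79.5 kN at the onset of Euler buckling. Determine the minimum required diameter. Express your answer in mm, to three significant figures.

L_e = K·L = 2 × 1.52 = 3.040 m
Required I = P_cr·L_e²/(π²E) = 7.950×10^4 × 3.040² / (π² × 1.08×10^11) = 6.893×10^-7 m⁴
I_req = 6.893×10^5 mm⁴
Solid circle: I = πd⁴/64  ⇒  d = (64I/π)^(1/4) = (64×6.893×10^5/π)^(1/4) = 61.2 mm

d ≈ 61.2 mm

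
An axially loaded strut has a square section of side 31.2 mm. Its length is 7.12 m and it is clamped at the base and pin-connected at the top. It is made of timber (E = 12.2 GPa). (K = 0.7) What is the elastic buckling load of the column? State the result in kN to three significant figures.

I = a⁴/12 = 31.2⁴/12 = 7.897×10^4 mm⁴
I = 7.897×10^4 mm⁴ = 7.897×10^-8 m⁴
Effective length L_e = K·L = 0.7 × 7.12 = 4.984 m
P_cr = π²EI / L_e² = π² × 12.2×10⁹ × 7.897×10^-8 / 4.984² = 382.8 N

P_cr ≈ 0.383 kN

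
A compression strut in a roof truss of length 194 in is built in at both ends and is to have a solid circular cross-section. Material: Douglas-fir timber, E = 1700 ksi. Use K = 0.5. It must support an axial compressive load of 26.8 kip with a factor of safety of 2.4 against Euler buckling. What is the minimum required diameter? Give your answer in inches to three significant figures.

Required P_cr = n·P = 2.4 × 26.8 = 64.32 kip
L_e = K·L = 0.5 × 194 = 97.00 in
Required I = P_cr·L_e²/(π²E) = 6.432×10^4 × 97.00² / (π² × 1.70×10^6) = 36.07 in⁴
Solid circle: I = πd⁴/64  ⇒  d = (64I/π)^(1/4) = (64×36.07/π)^(1/4) = 5.21 in

d ≈ 5.21 in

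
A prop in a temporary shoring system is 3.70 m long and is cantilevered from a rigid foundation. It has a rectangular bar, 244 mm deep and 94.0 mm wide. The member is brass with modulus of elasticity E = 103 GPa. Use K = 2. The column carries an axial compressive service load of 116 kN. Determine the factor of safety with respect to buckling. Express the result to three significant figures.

Buckling occurs about the weak axis: I_min = h·b³/12 with b = 94.0 mm (the shorter side).
I_min = 244×94.0³/12 = 1.689×10^7 mm⁴
I = 1.689×10^7 mm⁴ = 1.689×10^-5 m⁴
Effective length L_e = K·L = 2 × 3.70 = 7.400 m
P_cr = π²EI / L_e² = π² × 103×10⁹ × 1.689×10^-5 / 7.400² = 3.135×10^5 N
Factor of safety n = P_cr / P = 313.52 / 116 = 2.70

n ≈ 2.70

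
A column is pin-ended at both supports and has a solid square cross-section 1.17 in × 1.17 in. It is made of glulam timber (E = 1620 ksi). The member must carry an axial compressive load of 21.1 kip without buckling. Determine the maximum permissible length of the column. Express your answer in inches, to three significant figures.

I = a⁴/12 = 1.17⁴/12 = 0.1562 in⁴
At the buckling limit P_cr = P = 2.110×10^4 lb
From P_cr = π²EI/(K·L)²:  L = (1/K)·√(π²EI/P_cr) = (1/1)·√(π²×1.62×10^6×0.1562/2.110×10^4)
L = 10.9 in

L_max ≈ 10.9 in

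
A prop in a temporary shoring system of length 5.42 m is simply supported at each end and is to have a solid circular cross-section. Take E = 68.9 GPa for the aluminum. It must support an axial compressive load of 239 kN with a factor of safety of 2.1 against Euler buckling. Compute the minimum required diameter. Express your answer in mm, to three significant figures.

d ≈ 145 mm

Required P_cr = n·P = 2.1 × 239 = 501.9 kN
L_e = K·L = 1 × 5.42 = 5.420 m
Required I = P_cr·L_e²/(π²E) = 5.019×10^5 × 5.420² / (π² × 6.89×10^10) = 2.168×10^-5 m⁴
I_req = 2.168×10^7 mm⁴
Solid circle: I = πd⁴/64  ⇒  d = (64I/π)^(1/4) = (64×2.168×10^7/π)^(1/4) = 145 mm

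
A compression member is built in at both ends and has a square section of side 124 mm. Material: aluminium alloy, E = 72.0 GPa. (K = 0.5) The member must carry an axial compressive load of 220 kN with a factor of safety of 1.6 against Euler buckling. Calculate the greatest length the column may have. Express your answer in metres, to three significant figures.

L_max ≈ 12.6 m

I = a⁴/12 = 124⁴/12 = 1.970×10^7 mm⁴
I = 1.970×10^-5 m⁴
Required critical load P_cr = n·P = 1.6 × 220 = 352.0 kN = 3.520×10^5 N
From P_cr = π²EI/(K·L)²:  L = (1/K)·√(π²EI/P_cr) = (1/0.5)·√(π²×7.20×10^10×1.970×10^-5/3.520×10^5)
L = 12.6 m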